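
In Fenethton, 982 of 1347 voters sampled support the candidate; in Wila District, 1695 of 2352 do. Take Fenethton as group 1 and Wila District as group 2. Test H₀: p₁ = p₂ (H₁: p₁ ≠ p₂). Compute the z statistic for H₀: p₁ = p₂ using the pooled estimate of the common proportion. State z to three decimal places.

p̂₁ = 982/1347 ≈ 0.729027, p̂₂ = 1695/2352 ≈ 0.720663.
Pooled p̂ = (982+1695)/(1347+2352) = 2677/3699 = 0.723709.
SE = √(0.199954 × 0.00116756) = 0.015279.
z = (0.729027 − 0.720663)/0.015279 = 0.008364/0.015279 = 0.547.
p-value = 2·P(Z > 0.547) ≈ 0.5841.

z = 0.547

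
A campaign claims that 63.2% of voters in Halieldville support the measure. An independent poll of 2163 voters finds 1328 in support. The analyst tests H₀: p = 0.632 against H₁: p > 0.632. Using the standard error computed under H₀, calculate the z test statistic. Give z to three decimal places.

p̂ = 1328/2163 ≈ 0.61396.
SE = √(p₀(1−p₀)/n) = √(0.23258/2163) = 0.01037.
z = (0.61396 − 0.632)/0.01037 = -0.01804/0.01037 = -1.740.
p-value = P(Z > -1.740) ≈ 0.9590.

z = -1.740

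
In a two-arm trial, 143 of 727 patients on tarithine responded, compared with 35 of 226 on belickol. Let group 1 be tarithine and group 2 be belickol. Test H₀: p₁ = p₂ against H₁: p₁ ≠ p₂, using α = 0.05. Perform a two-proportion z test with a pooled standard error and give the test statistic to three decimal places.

z = 1.409

p̂₁ = 143/727 = 0.19670, p̂₂ = 35/226 = 0.15487.
Pooled p̂ = (143+35)/(727+226) = 178/953 = 0.18678.
SE = √(0.151892 × 0.00580029) = 0.02968.
z = (0.19670 − 0.15487)/0.02968 = 0.04183/0.02968 = 1.409.
p-value = 2·P(Z > 1.409) ≈ 0.1587; since p > α = 0.05, fail to reject H₀.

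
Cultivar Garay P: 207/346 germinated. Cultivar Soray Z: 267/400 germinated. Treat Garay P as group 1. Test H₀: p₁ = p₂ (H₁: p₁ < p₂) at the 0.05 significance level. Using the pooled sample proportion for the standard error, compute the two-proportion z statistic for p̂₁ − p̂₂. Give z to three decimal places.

p̂₁ = 207/346 ≈ 0.59827, p̂₂ = 267/400 ≈ 0.66750.
Pooled p̂ = (207+267)/(346+400) = 474/746 = 0.63539.
SE = √(p̂(1−p̂)(1/n₁+1/n₂)) = √(0.63539·0.36461·0.00539017) = √(0.00124874) = 0.03534.
z = (0.59827 − 0.66750)/0.03534 = -0.06923/0.03534 = -1.959.
p-value = P(Z < -1.959) ≈ 0.0250. With α = 0.05, reject H₀.

z = -1.959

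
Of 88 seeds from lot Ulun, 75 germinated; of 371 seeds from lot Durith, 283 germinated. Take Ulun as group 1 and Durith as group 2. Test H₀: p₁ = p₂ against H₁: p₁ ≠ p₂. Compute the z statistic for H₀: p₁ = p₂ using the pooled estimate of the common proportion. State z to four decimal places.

p̂₁ = 75/88 ≈ 0.852273, p̂₂ = 283/371 ≈ 0.762803.
Pooled p̂ = (75+283)/(88+371) = 358/459 = 0.779956.
SE = √(p̂(1−p̂)(1/n₁+1/n₂)) = √(0.779956·0.220044·0.0140591) = √(0.00241288) = 0.049121.
z = (0.852273 − 0.762803)/0.049121 = 0.089470/0.049121 = 1.8214.
Two-sided p-value ≈ 2·Φ(−1.821) = 0.0685.

z = 1.8214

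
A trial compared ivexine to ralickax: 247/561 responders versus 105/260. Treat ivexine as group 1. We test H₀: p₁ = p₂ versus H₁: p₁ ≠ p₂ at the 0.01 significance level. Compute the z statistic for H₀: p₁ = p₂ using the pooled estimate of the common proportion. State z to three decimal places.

p̂₁ = 247/561 = 0.44029, p̂₂ = 105/260 = 0.40385.
Pooled p̂ = (247+105)/(561+260) = 352/821 = 0.42875.
SE = √(p̂(1−p̂)(1/n₁+1/n₂)) = √(0.42875·0.57125·0.00562869) = √(0.00137859) = 0.03713.
z = (0.44029 − 0.40385)/0.03713 = 0.03644/0.03713 = 0.981.
Two-sided p-value ≈ 2·Φ(−0.981) = 0.3264; since p > α = 0.01, fail to reject H₀.

z = 0.981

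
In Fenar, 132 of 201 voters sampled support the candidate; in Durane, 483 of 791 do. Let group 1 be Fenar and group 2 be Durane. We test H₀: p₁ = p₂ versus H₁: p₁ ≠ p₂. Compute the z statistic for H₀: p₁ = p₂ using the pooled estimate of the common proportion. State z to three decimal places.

p̂₁ = 132/201 ≈ 0.65672, p̂₂ = 483/791 ≈ 0.61062.
Pooled p̂ = (132+483)/(201+791) = 615/992 = 0.61996.
SE = √(0.23561 × 0.00623935) = 0.03834.
z = (0.65672 − 0.61062)/0.03834 = 0.04610/0.03834 = 1.202.

z = 1.202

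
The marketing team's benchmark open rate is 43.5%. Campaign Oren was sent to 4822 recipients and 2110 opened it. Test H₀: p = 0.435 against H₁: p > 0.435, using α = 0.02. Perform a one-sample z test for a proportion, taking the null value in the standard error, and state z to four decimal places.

z = 0.3611

p̂ = 2110/4822 = 0.437578.
SE = √(p₀(1−p₀)/n) = √(0.24577/4822) = 0.007139.
z = (0.437578 − 0.435)/0.007139 = 0.002578/0.007139 = 0.3611.
p-value = P(Z > 0.361) ≈ 0.3590. With α = 0.02, fail to reject H₀.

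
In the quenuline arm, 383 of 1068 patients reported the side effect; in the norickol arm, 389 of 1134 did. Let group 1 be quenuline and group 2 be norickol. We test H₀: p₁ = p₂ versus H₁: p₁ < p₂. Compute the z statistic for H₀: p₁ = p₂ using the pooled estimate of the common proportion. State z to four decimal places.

p̂₁ = 383/1068 ≈ 0.358614, p̂₂ = 389/1134 ≈ 0.343034.
Pooled p̂ = (383+389)/(1068+1134) = 772/2202 = 0.350590.
SE = √(p̂(1−p̂)(1/n₁+1/n₂)) = √(0.350590·0.649410·0.00181816) = √(0.000413954) = 0.020346.
z = (0.358614 − 0.343034)/0.020346 = 0.015580/0.020346 = 0.7658.

z = 0.7658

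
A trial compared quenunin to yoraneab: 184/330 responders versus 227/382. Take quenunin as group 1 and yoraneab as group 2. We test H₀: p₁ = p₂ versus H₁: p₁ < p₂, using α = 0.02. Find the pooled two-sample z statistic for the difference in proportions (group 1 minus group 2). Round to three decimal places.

p̂₁ = 184/330 ≈ 0.557576, p̂₂ = 227/382 ≈ 0.594241.
Pooled p̂ = (184+227)/(330+382) = 411/712 = 0.577247.
SE = √(0.244033 × 0.0056481) = 0.037126.
z = (0.557576 − 0.594241)/0.037126 = -0.036665/0.037126 = -0.988.
p-value = P(Z < -0.988) ≈ 0.1617; since p > α = 0.02, fail to reject H₀.

z = -0.988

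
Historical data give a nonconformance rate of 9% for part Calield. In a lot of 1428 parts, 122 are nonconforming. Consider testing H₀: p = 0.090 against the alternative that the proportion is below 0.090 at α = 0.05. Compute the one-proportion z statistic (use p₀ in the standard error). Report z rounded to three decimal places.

z = -0.603

p̂ = 122/1428 ≈ 0.085434.
SE = √(p₀(1−p₀)/n) = √(0.0819/1428) = 0.007573.
z = (0.085434 − 0.09)/0.007573 = -0.004566/0.007573 = -0.603.
p-value = P(Z < -0.603) ≈ 0.2733, so at α = 0.05 we fail to reject H₀.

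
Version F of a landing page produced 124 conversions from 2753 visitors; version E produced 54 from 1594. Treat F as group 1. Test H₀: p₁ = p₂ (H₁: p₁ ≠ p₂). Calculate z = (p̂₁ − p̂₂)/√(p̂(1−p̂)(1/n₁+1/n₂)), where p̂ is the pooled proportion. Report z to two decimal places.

p̂₁ = 124/2753 ≈ 0.0450, p̂₂ = 54/1594 ≈ 0.0339.
Pooled p̂ = (124+54)/(2753+1594) = 178/4347 = 0.0409.
SE = √(p̂(1−p̂)(1/n₁+1/n₂)) = √(0.0409·0.9591·0.000990593) = √(3.89016e-05) = 0.0062.
z = (0.0450 − 0.0339)/0.0062 = 0.0111/0.0062 = 1.79.
Two-sided p-value ≈ 2·Φ(−1.790) = 0.0734.

z = 1.79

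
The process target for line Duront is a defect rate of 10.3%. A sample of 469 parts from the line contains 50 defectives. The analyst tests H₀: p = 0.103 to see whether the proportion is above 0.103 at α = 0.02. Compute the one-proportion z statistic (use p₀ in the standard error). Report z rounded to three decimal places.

z = 0.257

p̂ = 50/469 ≈ 0.10661.
SE = √(p₀(1−p₀)/n) = √(0.092391/469) = 0.01404.
z = (0.10661 − 0.103)/0.01404 = 0.00361/0.01404 = 0.257.
p-value = P(Z > 0.257) ≈ 0.3985, so at α = 0.02 we fail to reject H₀.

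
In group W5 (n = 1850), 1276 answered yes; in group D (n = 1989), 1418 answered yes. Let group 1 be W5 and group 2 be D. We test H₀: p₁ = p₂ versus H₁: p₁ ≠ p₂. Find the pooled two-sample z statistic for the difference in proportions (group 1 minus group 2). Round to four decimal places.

z = -1.5694

p̂₁ = 1276/1850 ≈ 0.689730, p̂₂ = 1418/1989 ≈ 0.712921.
Pooled p̂ = (1276+1418)/(1850+1989) = 2694/3839 = 0.701745.
SE = √(0.209299 × 0.00104331) = 0.014777.
z = (0.689730 − 0.712921)/0.014777 = -0.023191/0.014777 = -1.5694.
p-value = 2·P(Z > 1.569) ≈ 0.1166.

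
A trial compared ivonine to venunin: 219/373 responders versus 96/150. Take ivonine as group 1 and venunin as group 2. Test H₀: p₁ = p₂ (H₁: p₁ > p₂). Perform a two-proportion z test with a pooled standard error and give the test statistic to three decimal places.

z = -1.117

p̂₁ = 219/373 ≈ 0.58713, p̂₂ = 96/150 ≈ 0.64000.
Pooled p̂ = (219+96)/(373+150) = 315/523 = 0.60229.
SE = √(0.239536 × 0.00934763) = 0.04732.
z = (0.58713 − 0.64000)/0.04732 = -0.05287/0.04732 = -1.117.
p-value = P(Z > -1.117) ≈ 0.8681.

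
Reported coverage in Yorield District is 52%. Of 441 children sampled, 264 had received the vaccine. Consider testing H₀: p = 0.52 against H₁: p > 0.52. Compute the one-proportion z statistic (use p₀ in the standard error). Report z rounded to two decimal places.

p̂ = 264/441 = 0.59864.
Standard error under H₀: √(0.52×0.48/441) = 0.02379.
z = (0.59864 − 0.52)/0.02379 = 0.07864/0.02379 = 3.31.

z = 3.31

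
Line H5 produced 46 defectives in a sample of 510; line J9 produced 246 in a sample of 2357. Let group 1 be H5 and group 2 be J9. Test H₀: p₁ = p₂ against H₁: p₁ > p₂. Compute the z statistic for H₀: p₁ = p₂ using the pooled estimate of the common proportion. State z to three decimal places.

z = -0.960

p̂₁ = 46/510 = 0.090196, p̂₂ = 246/2357 = 0.104370.
Pooled p̂ = (46+246)/(510+2357) = 292/2867 = 0.101849.
SE = √(0.0914755 × 0.00238505) = 0.014771.
z = (0.090196 − 0.104370)/0.014771 = -0.014174/0.014771 = -0.960.
p-value = P(Z > -0.960) ≈ 0.8314.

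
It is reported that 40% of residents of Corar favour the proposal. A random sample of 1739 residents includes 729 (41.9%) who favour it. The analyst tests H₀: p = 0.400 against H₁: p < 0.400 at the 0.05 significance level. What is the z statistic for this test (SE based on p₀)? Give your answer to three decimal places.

z = 1.635

p̂ = 729/1739 = 0.41921.
SE = √(p₀(1−p₀)/n) = √(0.24/1739) = 0.01175.
z = (0.41921 − 0.4)/0.01175 = 0.01921/0.01175 = 1.635.
p-value = P(Z < 1.635) ≈ 0.9490, so at α = 0.05 we fail to reject H₀.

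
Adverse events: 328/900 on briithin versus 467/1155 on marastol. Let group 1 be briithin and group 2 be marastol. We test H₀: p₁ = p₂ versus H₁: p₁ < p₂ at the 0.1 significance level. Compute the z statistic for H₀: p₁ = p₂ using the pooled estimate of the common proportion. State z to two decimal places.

p̂₁ = 328/900 = 0.3644, p̂₂ = 467/1155 = 0.4043.
Pooled p̂ = (328+467)/(900+1155) = 795/2055 = 0.3869.
SE = √(p̂(1−p̂)(1/n₁+1/n₂)) = √(0.3869·0.6131·0.00197691) = √(0.000468923) = 0.0217.
z = (0.3644 − 0.4043)/0.0217 = -0.0399/0.0217 = -1.84.
p-value = P(Z < -1.842) ≈ 0.0327, so at α = 0.1 we reject H₀.

z = -1.84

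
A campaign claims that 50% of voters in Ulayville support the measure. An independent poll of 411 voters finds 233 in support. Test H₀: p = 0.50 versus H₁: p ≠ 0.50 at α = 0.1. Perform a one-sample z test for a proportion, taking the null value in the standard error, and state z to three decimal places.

p̂ = 233/411 ≈ 0.56691.
Under H₀, SE = √(0.5·0.5/411) = √(0.000608273) = 0.02466.
z = (0.56691 − 0.5)/0.02466 = 0.06691/0.02466 = 2.713.
Two-sided p-value ≈ 2·Φ(−2.713) = 0.0067, so at α = 0.1 we reject H₀.

z = 2.713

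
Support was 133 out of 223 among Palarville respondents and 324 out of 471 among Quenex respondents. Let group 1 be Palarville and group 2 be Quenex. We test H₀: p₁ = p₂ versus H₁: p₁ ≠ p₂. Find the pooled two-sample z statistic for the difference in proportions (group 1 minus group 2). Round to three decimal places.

z = -2.373

p̂₁ = 133/223 = 0.59641, p̂₂ = 324/471 = 0.68790.
Pooled p̂ = (133+324)/(223+471) = 457/694 = 0.65850.
SE = √(0.224877 × 0.00660745) = 0.03855.
z = (0.59641 − 0.68790)/0.03855 = -0.09149/0.03855 = -2.373.
p-value = 2·P(Z > 2.373) ≈ 0.0176.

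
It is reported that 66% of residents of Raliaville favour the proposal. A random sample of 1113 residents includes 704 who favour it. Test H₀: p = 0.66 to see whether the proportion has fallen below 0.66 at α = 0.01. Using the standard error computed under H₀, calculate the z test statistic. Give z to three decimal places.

z = -1.935

p̂ = 704/1113 ≈ 0.63252.
SE = √(p₀(1−p₀)/n) = √(0.2244/1113) = 0.01420.
z = (0.63252 − 0.66)/0.01420 = -0.02748/0.01420 = -1.935.
p-value = P(Z < -1.935) ≈ 0.0265, so at α = 0.01 we fail to reject H₀.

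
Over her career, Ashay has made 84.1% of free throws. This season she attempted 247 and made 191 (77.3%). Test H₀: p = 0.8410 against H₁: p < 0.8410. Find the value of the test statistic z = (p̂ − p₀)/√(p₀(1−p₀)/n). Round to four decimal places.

p̂ = 191/247 ≈ 0.7732794.
Standard error under H₀: √(0.841×0.159/247) = 0.0232674.
z = (0.7732794 − 0.841)/0.0232674 = -0.0677206/0.0232674 = -2.9105.
p-value = P(Z < -2.911) ≈ 0.0018.

z = -2.9105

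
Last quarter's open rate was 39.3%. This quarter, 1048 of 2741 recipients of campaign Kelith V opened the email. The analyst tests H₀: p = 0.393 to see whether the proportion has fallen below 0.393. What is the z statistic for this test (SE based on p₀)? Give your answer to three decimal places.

z = -1.142

p̂ = 1048/2741 = 0.382342.
Standard error under H₀: √(0.393×0.607/2741) = 0.009329.
z = (0.382342 − 0.393)/0.009329 = -0.010658/0.009329 = -1.142.
p-value = P(Z < -1.142) ≈ 0.1266.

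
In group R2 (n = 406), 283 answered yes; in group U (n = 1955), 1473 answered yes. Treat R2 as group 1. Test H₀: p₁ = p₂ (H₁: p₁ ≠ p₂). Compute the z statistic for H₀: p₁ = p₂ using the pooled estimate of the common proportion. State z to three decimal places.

z = -2.369

p̂₁ = 283/406 ≈ 0.69704, p̂₂ = 1473/1955 ≈ 0.75345.
Pooled p̂ = (283+1473)/(406+1955) = 1756/2361 = 0.74375.
SE = √(p̂(1−p̂)(1/n₁+1/n₂)) = √(0.74375·0.25625·0.00297456) = √(0.000566906) = 0.02381.
z = (0.69704 − 0.75345)/0.02381 = -0.05641/0.02381 = -2.369.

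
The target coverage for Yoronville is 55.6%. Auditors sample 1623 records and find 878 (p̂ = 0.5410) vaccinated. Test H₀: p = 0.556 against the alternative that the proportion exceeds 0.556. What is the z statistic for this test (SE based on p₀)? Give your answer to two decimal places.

p̂ = 878/1623 ≈ 0.5410.
Standard error under H₀: √(0.556×0.444/1623) = 0.0123.
z = (0.5410 − 0.556)/0.0123 = -0.0150/0.0123 = -1.22.

z = -1.22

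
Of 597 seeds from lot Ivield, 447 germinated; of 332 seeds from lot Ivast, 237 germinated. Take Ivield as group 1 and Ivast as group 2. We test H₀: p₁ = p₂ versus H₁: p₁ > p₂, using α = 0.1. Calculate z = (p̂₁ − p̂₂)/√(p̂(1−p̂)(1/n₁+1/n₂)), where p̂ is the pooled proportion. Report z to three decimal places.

p̂₁ = 447/597 ≈ 0.74874, p̂₂ = 237/332 ≈ 0.71386.
Pooled p̂ = (447+237)/(597+332) = 684/929 = 0.73628.
SE = √(0.194174 × 0.00468709) = 0.03017.
z = (0.74874 − 0.71386)/0.03017 = 0.03488/0.03017 = 1.156.
p-value = P(Z > 1.156) ≈ 0.1237, so at α = 0.1 we fail to reject H₀.

z = 1.156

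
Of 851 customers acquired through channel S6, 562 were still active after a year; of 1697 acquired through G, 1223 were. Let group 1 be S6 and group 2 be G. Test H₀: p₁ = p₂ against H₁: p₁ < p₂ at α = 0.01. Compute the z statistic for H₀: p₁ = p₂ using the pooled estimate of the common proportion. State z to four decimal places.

z = -3.1335

p̂₁ = 562/851 ≈ 0.6603995, p̂₂ = 1223/1697 ≈ 0.7206836.
Pooled p̂ = (562+1223)/(851+1697) = 1785/2548 = 0.7005495.
SE = √(p̂(1−p̂)(1/n₁+1/n₂)) = √(0.7005495·0.2994505·0.00176436) = √(0.000370128) = 0.0192387.
z = (0.6603995 − 0.7206836)/0.0192387 = -0.0602841/0.0192387 = -3.1335.
p-value = P(Z < -3.133) ≈ 0.0009, so at α = 0.01 we reject H₀.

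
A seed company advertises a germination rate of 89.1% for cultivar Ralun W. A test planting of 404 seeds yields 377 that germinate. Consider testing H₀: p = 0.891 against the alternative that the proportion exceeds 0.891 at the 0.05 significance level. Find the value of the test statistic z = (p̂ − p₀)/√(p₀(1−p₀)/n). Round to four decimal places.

p̂ = 377/404 ≈ 0.9331683.
SE = √(p₀(1−p₀)/n) = √(0.097119/404) = 0.0155046.
z = (0.9331683 − 0.891)/0.0155046 = 0.0421683/0.0155046 = 2.7197.
p-value = P(Z > 2.720) ≈ 0.0033, so at α = 0.05 we reject H₀.

z = 2.7197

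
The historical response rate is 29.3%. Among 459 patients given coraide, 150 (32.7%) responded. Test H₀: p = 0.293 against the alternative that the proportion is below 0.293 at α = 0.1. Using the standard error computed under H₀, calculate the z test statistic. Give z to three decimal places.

z = 1.591

p̂ = 150/459 ≈ 0.32680.
SE = √(p₀(1−p₀)/n) = √(0.20715/459) = 0.02124.
z = (0.32680 − 0.293)/0.02124 = 0.03380/0.02124 = 1.591.
p-value = P(Z < 1.591) ≈ 0.9442. With α = 0.1, fail to reject H₀.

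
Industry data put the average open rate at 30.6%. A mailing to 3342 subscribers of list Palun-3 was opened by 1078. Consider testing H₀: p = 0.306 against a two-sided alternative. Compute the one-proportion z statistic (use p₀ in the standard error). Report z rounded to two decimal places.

p̂ = 1078/3342 = 0.3226.
Under H₀, SE = √(0.306·0.694/3342) = √(6.3544e-05) = 0.0080.
z = (0.3226 − 0.306)/0.0080 = 0.0166/0.0080 = 2.08.
Two-sided p-value ≈ 2·Φ(−2.078) = 0.0377.

z = 2.08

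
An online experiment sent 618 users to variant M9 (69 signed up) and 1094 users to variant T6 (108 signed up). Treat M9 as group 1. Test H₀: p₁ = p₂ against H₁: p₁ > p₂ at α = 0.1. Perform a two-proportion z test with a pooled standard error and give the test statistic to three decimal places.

p̂₁ = 69/618 ≈ 0.11165, p̂₂ = 108/1094 ≈ 0.09872.
Pooled p̂ = (69+108)/(618+1094) = 177/1712 = 0.10339.
SE = √(0.0926988 × 0.0025322) = 0.01532.
z = (0.11165 − 0.09872)/0.01532 = 0.01293/0.01532 = 0.844.
p-value = P(Z > 0.844) ≈ 0.1993, so at α = 0.1 we fail to reject H₀.

z = 0.844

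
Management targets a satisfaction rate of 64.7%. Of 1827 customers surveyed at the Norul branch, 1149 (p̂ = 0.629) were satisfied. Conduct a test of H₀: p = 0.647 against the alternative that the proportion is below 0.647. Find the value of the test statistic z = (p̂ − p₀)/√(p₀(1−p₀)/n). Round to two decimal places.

z = -1.62

p̂ = 1149/1827 = 0.6289.
Under H₀, SE = √(0.647·0.353/1827) = √(0.000125009) = 0.0112.
z = (0.6289 − 0.647)/0.0112 = -0.0181/0.0112 = -1.62.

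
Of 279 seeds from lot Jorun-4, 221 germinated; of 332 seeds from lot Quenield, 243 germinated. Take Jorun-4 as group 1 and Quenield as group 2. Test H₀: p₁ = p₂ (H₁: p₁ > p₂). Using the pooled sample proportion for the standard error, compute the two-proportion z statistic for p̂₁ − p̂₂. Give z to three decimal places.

z = 1.734

p̂₁ = 221/279 = 0.792115, p̂₂ = 243/332 = 0.731928.
Pooled p̂ = (221+243)/(279+332) = 464/611 = 0.759411.
SE = √(p̂(1−p̂)(1/n₁+1/n₂)) = √(0.759411·0.240589·0.00659628) = √(0.00120518) = 0.034716.
z = (0.792115 − 0.731928)/0.034716 = 0.060187/0.034716 = 1.734.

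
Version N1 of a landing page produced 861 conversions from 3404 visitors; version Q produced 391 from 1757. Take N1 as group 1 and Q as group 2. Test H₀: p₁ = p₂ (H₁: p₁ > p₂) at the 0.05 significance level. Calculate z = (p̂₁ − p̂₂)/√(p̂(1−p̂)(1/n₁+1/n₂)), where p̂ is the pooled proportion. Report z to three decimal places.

p̂₁ = 861/3404 ≈ 0.252938, p̂₂ = 391/1757 ≈ 0.222538.
Pooled p̂ = (861+391)/(3404+1757) = 1252/5161 = 0.242589.
SE = √(p̂(1−p̂)(1/n₁+1/n₂)) = √(0.242589·0.757411·0.000862924) = √(0.000158553) = 0.012592.
z = (0.252938 − 0.222538)/0.012592 = 0.030400/0.012592 = 2.414.
p-value = P(Z > 2.414) ≈ 0.0079. With α = 0.05, reject H₀.

z = 2.414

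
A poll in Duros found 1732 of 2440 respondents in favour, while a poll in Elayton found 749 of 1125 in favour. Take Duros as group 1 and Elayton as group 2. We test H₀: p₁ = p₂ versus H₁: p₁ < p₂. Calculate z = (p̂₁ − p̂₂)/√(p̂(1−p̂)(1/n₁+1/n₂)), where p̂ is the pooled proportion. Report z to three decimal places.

z = 2.658

p̂₁ = 1732/2440 ≈ 0.709836, p̂₂ = 749/1125 ≈ 0.665778.
Pooled p̂ = (1732+749)/(2440+1125) = 2481/3565 = 0.695933.
SE = √(0.21161 × 0.00129872) = 0.016578.
z = (0.709836 − 0.665778)/0.016578 = 0.044058/0.016578 = 2.658.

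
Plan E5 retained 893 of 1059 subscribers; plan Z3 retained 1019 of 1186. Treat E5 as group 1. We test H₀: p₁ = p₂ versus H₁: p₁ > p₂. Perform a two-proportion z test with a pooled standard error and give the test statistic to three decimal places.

p̂₁ = 893/1059 = 0.84325, p̂₂ = 1019/1186 = 0.85919.
Pooled p̂ = (893+1019)/(1059+1186) = 1912/2245 = 0.85167.
SE = √(0.126328 × 0.00178746) = 0.01503.
z = (0.84325 − 0.85919)/0.01503 = -0.01594/0.01503 = -1.061.
p-value = P(Z > -1.061) ≈ 0.8556.

z = -1.061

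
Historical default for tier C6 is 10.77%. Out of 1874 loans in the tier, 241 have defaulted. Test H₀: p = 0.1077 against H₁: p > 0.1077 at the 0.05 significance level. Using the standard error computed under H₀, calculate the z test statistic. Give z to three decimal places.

p̂ = 241/1874 ≈ 0.12860.
SE = √(p₀(1−p₀)/n) = √(0.096101/1874) = 0.00716.
z = (0.12860 − 0.1077)/0.00716 = 0.02090/0.00716 = 2.919.
p-value = P(Z > 2.919) ≈ 0.0018. With α = 0.05, reject H₀.

z = 2.919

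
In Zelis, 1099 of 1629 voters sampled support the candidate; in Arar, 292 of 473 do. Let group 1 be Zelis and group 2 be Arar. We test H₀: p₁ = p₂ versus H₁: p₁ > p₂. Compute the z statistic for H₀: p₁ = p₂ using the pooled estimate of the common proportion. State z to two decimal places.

p̂₁ = 1099/1629 ≈ 0.6746, p̂₂ = 292/473 ≈ 0.6173.
Pooled p̂ = (1099+292)/(1629+473) = 1391/2102 = 0.6618.
SE = √(p̂(1−p̂)(1/n₁+1/n₂)) = √(0.6618·0.3382·0.00272804) = √(0.000610635) = 0.0247.
z = (0.6746 − 0.6173)/0.0247 = 0.0573/0.0247 = 2.32.
p-value = P(Z > 2.319) ≈ 0.0102.

z = 2.32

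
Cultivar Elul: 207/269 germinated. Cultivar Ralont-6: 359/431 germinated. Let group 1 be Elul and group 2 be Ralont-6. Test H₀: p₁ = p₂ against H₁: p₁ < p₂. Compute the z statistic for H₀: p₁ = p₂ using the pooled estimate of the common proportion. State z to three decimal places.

p̂₁ = 207/269 = 0.76952, p̂₂ = 359/431 = 0.83295.
Pooled p̂ = (207+359)/(269+431) = 566/700 = 0.80857.
SE = √(0.154784 × 0.00603766) = 0.03057.
z = (0.76952 − 0.83295)/0.03057 = -0.06343/0.03057 = -2.075.

z = -2.075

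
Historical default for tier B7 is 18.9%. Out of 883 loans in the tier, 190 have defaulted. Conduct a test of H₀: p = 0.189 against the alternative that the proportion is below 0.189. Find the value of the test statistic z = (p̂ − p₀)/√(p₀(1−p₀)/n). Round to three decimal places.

p̂ = 190/883 = 0.215176.
Standard error under H₀: √(0.189×0.811/883) = 0.013175.
z = (0.215176 − 0.189)/0.013175 = 0.026176/0.013175 = 1.987.

z = 1.987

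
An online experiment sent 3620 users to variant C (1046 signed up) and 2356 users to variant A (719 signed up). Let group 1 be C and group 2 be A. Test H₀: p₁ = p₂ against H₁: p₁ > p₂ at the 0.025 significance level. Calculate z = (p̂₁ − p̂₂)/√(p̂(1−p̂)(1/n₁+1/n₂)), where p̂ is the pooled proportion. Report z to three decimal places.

z = -1.344

p̂₁ = 1046/3620 = 0.28895, p̂₂ = 719/2356 = 0.30518.
Pooled p̂ = (1046+719)/(3620+2356) = 1765/5976 = 0.29535.
SE = √(p̂(1−p̂)(1/n₁+1/n₂)) = √(0.29535·0.70465·0.000700691) = √(0.000145826) = 0.01208.
z = (0.28895 − 0.30518)/0.01208 = -0.01623/0.01208 = -1.344.
p-value = P(Z > -1.344) ≈ 0.9105, so at α = 0.025 we fail to reject H₀.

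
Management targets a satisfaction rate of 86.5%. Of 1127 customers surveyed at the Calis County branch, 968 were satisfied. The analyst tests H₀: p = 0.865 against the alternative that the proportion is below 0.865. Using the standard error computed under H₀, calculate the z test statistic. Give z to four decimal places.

z = -0.5975

p̂ = 968/1127 = 0.8589175.
SE = √(p₀(1−p₀)/n) = √(0.11678/1127) = 0.0101792.
z = (0.8589175 − 0.865)/0.0101792 = -0.0060825/0.0101792 = -0.5975.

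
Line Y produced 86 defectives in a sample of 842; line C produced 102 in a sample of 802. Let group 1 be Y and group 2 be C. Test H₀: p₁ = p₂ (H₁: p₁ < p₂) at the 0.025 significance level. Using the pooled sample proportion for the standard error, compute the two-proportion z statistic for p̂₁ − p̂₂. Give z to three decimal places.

p̂₁ = 86/842 ≈ 0.10214, p̂₂ = 102/802 ≈ 0.12718.
Pooled p̂ = (86+102)/(842+802) = 188/1644 = 0.11436.
SE = √(p̂(1−p̂)(1/n₁+1/n₂)) = √(0.11436·0.88564·0.00243453) = √(0.000246565) = 0.01570.
z = (0.10214 − 0.12718)/0.01570 = -0.02504/0.01570 = -1.595.
p-value = P(Z < -1.595) ≈ 0.0554. With α = 0.025, fail to reject H₀.

z = -1.595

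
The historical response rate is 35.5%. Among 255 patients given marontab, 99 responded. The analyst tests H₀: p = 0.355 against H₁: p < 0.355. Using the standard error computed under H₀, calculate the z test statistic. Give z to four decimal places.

p̂ = 99/255 ≈ 0.388235.
Standard error under H₀: √(0.355×0.645/255) = 0.029966.
z = (0.388235 − 0.355)/0.029966 = 0.033235/0.029966 = 1.1091.
p-value = P(Z < 1.109) ≈ 0.8663.

z = 1.1091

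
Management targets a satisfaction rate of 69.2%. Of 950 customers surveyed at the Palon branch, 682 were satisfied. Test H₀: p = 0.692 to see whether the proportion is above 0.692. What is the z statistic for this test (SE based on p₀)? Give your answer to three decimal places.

p̂ = 682/950 = 0.717895.
Standard error under H₀: √(0.692×0.308/950) = 0.014978.
z = (0.717895 − 0.692)/0.014978 = 0.025895/0.014978 = 1.729.
p-value = P(Z > 1.729) ≈ 0.0419.

z = 1.729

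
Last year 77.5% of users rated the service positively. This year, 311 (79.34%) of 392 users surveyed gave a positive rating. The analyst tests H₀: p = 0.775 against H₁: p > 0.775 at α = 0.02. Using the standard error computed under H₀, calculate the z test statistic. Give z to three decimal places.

p̂ = 311/392 = 0.79337.
Standard error under H₀: √(0.775×0.225/392) = 0.02109.
z = (0.79337 − 0.775)/0.02109 = 0.01837/0.02109 = 0.871.
p-value = P(Z > 0.871) ≈ 0.1919; since p > α = 0.02, fail to reject H₀.

z = 0.871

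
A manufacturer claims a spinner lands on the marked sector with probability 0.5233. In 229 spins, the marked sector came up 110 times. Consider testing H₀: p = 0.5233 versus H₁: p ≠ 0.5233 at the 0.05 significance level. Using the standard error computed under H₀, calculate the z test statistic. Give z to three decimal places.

p̂ = 110/229 ≈ 0.48035.
SE = √(p₀(1−p₀)/n) = √(0.24946/229) = 0.03301.
z = (0.48035 − 0.5233)/0.03301 = -0.04295/0.03301 = -1.301.
Two-sided p-value ≈ 2·Φ(−1.301) = 0.1931; since p > α = 0.05, fail to reject H₀.

z = -1.301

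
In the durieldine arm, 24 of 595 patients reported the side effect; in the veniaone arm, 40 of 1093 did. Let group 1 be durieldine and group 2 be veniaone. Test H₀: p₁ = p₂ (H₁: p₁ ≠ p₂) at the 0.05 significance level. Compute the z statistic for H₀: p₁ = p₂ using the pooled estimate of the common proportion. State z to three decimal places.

z = 0.384

p̂₁ = 24/595 ≈ 0.04034, p̂₂ = 40/1093 ≈ 0.03660.
Pooled p̂ = (24+40)/(595+1093) = 64/1688 = 0.03791.
SE = √(p̂(1−p̂)(1/n₁+1/n₂)) = √(0.03791·0.96209·0.00259559) = √(9.46796e-05) = 0.00973.
z = (0.04034 − 0.03660)/0.00973 = 0.00374/0.00973 = 0.384.
p-value = 2·P(Z > 0.384) ≈ 0.7007. With α = 0.05, fail to reject H₀.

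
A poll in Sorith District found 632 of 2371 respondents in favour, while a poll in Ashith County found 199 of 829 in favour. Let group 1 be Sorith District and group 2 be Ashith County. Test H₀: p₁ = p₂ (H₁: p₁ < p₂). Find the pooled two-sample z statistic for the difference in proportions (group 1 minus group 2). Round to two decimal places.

z = 1.50

p̂₁ = 632/2371 ≈ 0.2666, p̂₂ = 199/829 ≈ 0.2400.
Pooled p̂ = (632+199)/(2371+829) = 831/3200 = 0.2597.
SE = √(p̂(1−p̂)(1/n₁+1/n₂)) = √(0.2597·0.7403·0.00162804) = √(0.00031299) = 0.0177.
z = (0.2666 − 0.2400)/0.0177 = 0.0266/0.0177 = 1.50.
p-value = P(Z < 1.498) ≈ 0.9330.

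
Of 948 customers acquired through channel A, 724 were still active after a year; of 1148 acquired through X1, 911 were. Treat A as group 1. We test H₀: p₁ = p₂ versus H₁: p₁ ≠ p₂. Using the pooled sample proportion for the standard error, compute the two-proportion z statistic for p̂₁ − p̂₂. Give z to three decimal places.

p̂₁ = 724/948 = 0.763713, p̂₂ = 911/1148 = 0.793554.
Pooled p̂ = (724+911)/(948+1148) = 1635/2096 = 0.780057.
SE = √(0.171568 × 0.00192593) = 0.018178.
z = (0.763713 − 0.793554)/0.018178 = -0.029841/0.018178 = -1.642.
p-value = 2·P(Z > 1.642) ≈ 0.1007.

z = -1.642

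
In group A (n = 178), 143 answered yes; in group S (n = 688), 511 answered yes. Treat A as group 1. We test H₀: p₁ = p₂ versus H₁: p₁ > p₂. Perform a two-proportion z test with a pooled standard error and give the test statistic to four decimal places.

z = 1.6771

p̂₁ = 143/178 ≈ 0.803371, p̂₂ = 511/688 ≈ 0.742733.
Pooled p̂ = (143+511)/(178+688) = 654/866 = 0.755196.
SE = √(0.184875 × 0.00707147) = 0.036157.
z = (0.803371 − 0.742733)/0.036157 = 0.060638/0.036157 = 1.6771.
p-value = P(Z > 1.677) ≈ 0.0468.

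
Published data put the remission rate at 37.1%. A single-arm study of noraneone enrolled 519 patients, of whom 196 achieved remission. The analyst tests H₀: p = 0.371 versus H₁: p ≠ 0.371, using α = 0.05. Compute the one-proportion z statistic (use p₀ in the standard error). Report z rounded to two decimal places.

p̂ = 196/519 = 0.3776.
SE = √(p₀(1−p₀)/n) = √(0.23336/519) = 0.0212.
z = (0.3776 − 0.371)/0.0212 = 0.0066/0.0212 = 0.31.
p-value = 2·P(Z > 0.314) ≈ 0.7538, so at α = 0.05 we fail to reject H₀.

z = 0.31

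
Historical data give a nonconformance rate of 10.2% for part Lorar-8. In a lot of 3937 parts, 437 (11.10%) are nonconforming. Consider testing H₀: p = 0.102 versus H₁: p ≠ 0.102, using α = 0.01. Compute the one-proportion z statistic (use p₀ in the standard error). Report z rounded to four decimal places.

p̂ = 437/3937 = 0.1109982.
Under H₀, SE = √(0.102·0.898/3937) = √(2.32654e-05) = 0.0048234.
z = (0.1109982 − 0.102)/0.0048234 = 0.0089982/0.0048234 = 1.8655.
Two-sided p-value ≈ 2·Φ(−1.866) = 0.0621, so at α = 0.01 we fail to reject H₀.

z = 1.8655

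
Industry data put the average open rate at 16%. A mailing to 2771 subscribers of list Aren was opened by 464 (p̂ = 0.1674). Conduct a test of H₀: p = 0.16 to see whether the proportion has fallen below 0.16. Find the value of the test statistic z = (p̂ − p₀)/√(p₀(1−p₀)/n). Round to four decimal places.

p̂ = 464/2771 ≈ 0.1674486.
Under H₀, SE = √(0.16·0.84/2771) = √(4.85023e-05) = 0.0069644.
z = (0.1674486 − 0.16)/0.0069644 = 0.0074486/0.0069644 = 1.0695.

z = 1.0695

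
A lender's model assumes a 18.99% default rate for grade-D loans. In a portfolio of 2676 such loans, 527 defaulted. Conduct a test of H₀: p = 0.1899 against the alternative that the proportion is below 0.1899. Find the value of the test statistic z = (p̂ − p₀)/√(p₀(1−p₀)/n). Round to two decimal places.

p̂ = 527/2676 ≈ 0.19694.
Under H₀, SE = √(0.1899·0.8101/2676) = √(5.7488e-05) = 0.00758.
z = (0.19694 − 0.1899)/0.00758 = 0.00704/0.00758 = 0.93.
p-value = P(Z < 0.928) ≈ 0.8233.

z = 0.93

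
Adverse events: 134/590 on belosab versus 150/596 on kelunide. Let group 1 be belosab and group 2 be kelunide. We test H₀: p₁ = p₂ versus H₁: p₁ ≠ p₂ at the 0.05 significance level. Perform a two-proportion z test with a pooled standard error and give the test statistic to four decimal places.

z = -0.9909

p̂₁ = 134/590 = 0.227119, p̂₂ = 150/596 = 0.251678.
Pooled p̂ = (134+150)/(590+596) = 284/1186 = 0.239460.
SE = √(0.182119 × 0.00337277) = 0.024784.
z = (0.227119 − 0.251678)/0.024784 = -0.024559/0.024784 = -0.9909.
Two-sided p-value ≈ 2·Φ(−0.991) = 0.3217. With α = 0.05, fail to reject H₀.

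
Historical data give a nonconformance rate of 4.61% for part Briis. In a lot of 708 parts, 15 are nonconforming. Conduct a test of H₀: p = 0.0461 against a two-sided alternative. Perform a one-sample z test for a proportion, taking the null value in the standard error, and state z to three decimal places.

z = -3.161

p̂ = 15/708 = 0.02119.
Under H₀, SE = √(0.0461·0.9539/708) = √(6.21113e-05) = 0.00788.
z = (0.02119 − 0.0461)/0.00788 = -0.02491/0.00788 = -3.161.
p-value = 2·P(Z > 3.161) ≈ 0.0016.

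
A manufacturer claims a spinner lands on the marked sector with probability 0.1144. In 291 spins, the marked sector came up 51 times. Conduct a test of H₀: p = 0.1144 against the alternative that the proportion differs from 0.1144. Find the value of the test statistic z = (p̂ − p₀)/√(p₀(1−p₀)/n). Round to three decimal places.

p̂ = 51/291 = 0.17526.
Under H₀, SE = √(0.1144·0.8856/291) = √(0.000348153) = 0.01866.
z = (0.17526 − 0.1144)/0.01866 = 0.06086/0.01866 = 3.262.
p-value = 2·P(Z > 3.262) ≈ 0.0011.

z = 3.262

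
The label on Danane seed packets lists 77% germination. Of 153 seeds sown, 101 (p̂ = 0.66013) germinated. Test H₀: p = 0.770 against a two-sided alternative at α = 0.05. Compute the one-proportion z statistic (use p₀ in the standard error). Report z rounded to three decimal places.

p̂ = 101/153 ≈ 0.660131.
Under H₀, SE = √(0.77·0.23/153) = √(0.00115752) = 0.034022.
z = (0.660131 − 0.77)/0.034022 = -0.109869/0.034022 = -3.229.
p-value = 2·P(Z > 3.229) ≈ 0.0012. With α = 0.05, reject H₀.

z = -3.229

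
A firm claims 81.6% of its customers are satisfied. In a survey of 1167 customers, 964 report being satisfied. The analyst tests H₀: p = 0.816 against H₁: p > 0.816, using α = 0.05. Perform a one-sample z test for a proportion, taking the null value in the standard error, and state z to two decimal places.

z = 0.89

p̂ = 964/1167 = 0.82605.
Under H₀, SE = √(0.816·0.184/1167) = √(0.000128658) = 0.01134.
z = (0.82605 − 0.816)/0.01134 = 0.01005/0.01134 = 0.89.
p-value = P(Z > 0.886) ≈ 0.1878. With α = 0.05, fail to reject H₀.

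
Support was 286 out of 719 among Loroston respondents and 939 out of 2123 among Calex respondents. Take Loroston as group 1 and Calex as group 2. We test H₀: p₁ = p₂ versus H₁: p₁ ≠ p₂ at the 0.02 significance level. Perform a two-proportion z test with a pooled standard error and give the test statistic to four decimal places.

z = -2.0836

p̂₁ = 286/719 ≈ 0.3977747, p̂₂ = 939/2123 ≈ 0.4422986.
Pooled p̂ = (286+939)/(719+2123) = 1225/2842 = 0.4310345.
SE = √(0.245244 × 0.00186185) = 0.0213684.
z = (0.3977747 − 0.4422986)/0.0213684 = -0.0445239/0.0213684 = -2.0836.
Two-sided p-value ≈ 2·Φ(−2.084) = 0.0372. With α = 0.02, fail to reject H₀.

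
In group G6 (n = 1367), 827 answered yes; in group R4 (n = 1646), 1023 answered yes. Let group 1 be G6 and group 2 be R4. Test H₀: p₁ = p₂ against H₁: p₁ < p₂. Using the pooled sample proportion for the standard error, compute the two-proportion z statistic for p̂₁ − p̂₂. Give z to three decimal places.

z = -0.928

p̂₁ = 827/1367 = 0.604974, p̂₂ = 1023/1646 = 0.621507.
Pooled p̂ = (827+1023)/(1367+1646) = 1850/3013 = 0.614006.
SE = √(p̂(1−p̂)(1/n₁+1/n₂)) = √(0.614006·0.385994·0.00133906) = √(0.000317361) = 0.017815.
z = (0.604974 − 0.621507)/0.017815 = -0.016533/0.017815 = -0.928.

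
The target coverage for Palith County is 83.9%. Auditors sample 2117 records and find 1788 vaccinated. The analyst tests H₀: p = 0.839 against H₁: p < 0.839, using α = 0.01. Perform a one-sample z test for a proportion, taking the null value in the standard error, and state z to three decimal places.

p̂ = 1788/2117 = 0.84459.
SE = √(p₀(1−p₀)/n) = √(0.13508/2117) = 0.00799.
z = (0.84459 − 0.839)/0.00799 = 0.00559/0.00799 = 0.700.
p-value = P(Z < 0.700) ≈ 0.7580. With α = 0.01, fail to reject H₀.

z = 0.700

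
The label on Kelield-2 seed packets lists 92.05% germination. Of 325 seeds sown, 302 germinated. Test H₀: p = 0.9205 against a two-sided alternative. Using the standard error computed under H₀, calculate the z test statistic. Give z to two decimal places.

z = 0.58

p̂ = 302/325 = 0.9292.
Under H₀, SE = √(0.9205·0.0795/325) = √(0.000225168) = 0.0150.
z = (0.9292 − 0.9205)/0.0150 = 0.0087/0.0150 = 0.58.
p-value = 2·P(Z > 0.582) ≈ 0.5607.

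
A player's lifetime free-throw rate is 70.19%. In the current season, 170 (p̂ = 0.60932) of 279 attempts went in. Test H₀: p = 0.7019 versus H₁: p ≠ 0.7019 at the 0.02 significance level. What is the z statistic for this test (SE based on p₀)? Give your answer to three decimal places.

z = -3.381

p̂ = 170/279 = 0.609319.
Under H₀, SE = √(0.7019·0.2981/279) = √(0.000749951) = 0.027385.
z = (0.609319 − 0.7019)/0.027385 = -0.092581/0.027385 = -3.381.
Two-sided p-value ≈ 2·Φ(−3.381) = 0.0007; since p < α = 0.02, reject H₀.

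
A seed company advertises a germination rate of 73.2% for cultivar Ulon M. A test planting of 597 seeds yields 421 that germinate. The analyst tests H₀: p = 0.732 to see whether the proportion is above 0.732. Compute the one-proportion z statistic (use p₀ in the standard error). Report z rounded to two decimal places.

p̂ = 421/597 ≈ 0.7052.
SE = √(p₀(1−p₀)/n) = √(0.19618/597) = 0.0181.
z = (0.7052 − 0.732)/0.0181 = -0.0268/0.0181 = -1.48.

z = -1.48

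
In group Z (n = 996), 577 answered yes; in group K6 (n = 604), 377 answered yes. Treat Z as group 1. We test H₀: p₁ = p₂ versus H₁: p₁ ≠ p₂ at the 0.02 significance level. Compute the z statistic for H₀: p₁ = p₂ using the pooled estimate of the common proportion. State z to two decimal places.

z = -1.77

p̂₁ = 577/996 ≈ 0.5793, p̂₂ = 377/604 ≈ 0.6242.
Pooled p̂ = (577+377)/(996+604) = 954/1600 = 0.5962.
SE = √(0.240736 × 0.00265965) = 0.0253.
z = (0.5793 − 0.6242)/0.0253 = -0.0449/0.0253 = -1.77.
Two-sided p-value ≈ 2·Φ(−1.773) = 0.0763. With α = 0.02, fail to reject H₀.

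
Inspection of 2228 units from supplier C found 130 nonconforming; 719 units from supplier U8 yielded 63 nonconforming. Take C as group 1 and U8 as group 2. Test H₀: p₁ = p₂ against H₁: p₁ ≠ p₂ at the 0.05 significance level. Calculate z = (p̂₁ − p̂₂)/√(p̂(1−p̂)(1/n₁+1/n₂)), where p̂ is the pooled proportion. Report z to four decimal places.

p̂₁ = 130/2228 = 0.058348, p̂₂ = 63/719 = 0.087622.
Pooled p̂ = (130+63)/(2228+719) = 193/2947 = 0.065490.
SE = √(p̂(1−p̂)(1/n₁+1/n₂)) = √(0.065490·0.934510·0.00183965) = √(0.000112589) = 0.010611.
z = (0.058348 − 0.087622)/0.010611 = -0.029274/0.010611 = -2.7588.
Two-sided p-value ≈ 2·Φ(−2.759) = 0.0058; since p < α = 0.05, reject H₀.

z = -2.7588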